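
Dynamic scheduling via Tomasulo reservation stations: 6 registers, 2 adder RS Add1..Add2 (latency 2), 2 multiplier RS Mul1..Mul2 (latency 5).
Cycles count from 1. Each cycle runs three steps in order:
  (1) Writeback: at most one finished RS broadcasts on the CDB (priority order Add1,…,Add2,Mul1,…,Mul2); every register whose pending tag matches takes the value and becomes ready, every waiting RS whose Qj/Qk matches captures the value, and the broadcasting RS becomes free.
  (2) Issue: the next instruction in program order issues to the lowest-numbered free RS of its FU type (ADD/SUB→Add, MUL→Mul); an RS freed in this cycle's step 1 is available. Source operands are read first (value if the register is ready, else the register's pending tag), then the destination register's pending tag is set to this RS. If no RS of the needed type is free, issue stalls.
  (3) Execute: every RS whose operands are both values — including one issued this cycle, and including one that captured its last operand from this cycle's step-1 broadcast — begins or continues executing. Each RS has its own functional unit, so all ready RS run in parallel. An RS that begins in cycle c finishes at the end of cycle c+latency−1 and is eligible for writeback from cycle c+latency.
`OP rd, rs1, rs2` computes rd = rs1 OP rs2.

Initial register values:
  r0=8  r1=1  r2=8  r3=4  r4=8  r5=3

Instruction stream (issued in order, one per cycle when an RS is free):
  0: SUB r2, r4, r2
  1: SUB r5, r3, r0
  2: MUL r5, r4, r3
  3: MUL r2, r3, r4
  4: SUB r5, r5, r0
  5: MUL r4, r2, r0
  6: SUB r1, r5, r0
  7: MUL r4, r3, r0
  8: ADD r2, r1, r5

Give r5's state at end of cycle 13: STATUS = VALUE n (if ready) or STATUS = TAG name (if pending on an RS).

STATUS = VALUE 24

  c1: issue SUB r2<-Add1  regs: r0:8,r1:1,r2:Add1,r3:4,r4:8,r5:3
  c2: issue SUB r5<-Add2  regs: r0:8,r1:1,r2:Add1,r3:4,r4:8,r5:Add2
  c3: CDB Add1=0; issue MUL r5<-Mul1  regs: r0:8,r1:1,r2:0,r3:4,r4:8,r5:Mul1
  c4: CDB Add2=-4; issue MUL r2<-Mul2  regs: r0:8,r1:1,r2:Mul2,r3:4,r4:8,r5:Mul1
  c5: issue SUB r5<-Add1  regs: r0:8,r1:1,r2:Mul2,r3:4,r4:8,r5:Add1
  c6: stall  regs: r0:8,r1:1,r2:Mul2,r3:4,r4:8,r5:Add1
  c7: stall  regs: r0:8,r1:1,r2:Mul2,r3:4,r4:8,r5:Add1
  c8: CDB Mul1=32; issue MUL r4<-Mul1  regs: r0:8,r1:1,r2:Mul2,r3:4,r4:Mul1,r5:Add1
  c9: CDB Mul2=32; issue SUB r1<-Add2  regs: r0:8,r1:Add2,r2:32,r3:4,r4:Mul1,r5:Add1
  c10: CDB Add1=24; issue MUL r4<-Mul2  regs: r0:8,r1:Add2,r2:32,r3:4,r4:Mul2,r5:24
  c11: issue ADD r2<-Add1  regs: r0:8,r1:Add2,r2:Add1,r3:4,r4:Mul2,r5:24
  c12: CDB Add2=16  regs: r0:8,r1:16,r2:Add1,r3:4,r4:Mul2,r5:24
  c13: -  regs: r0:8,r1:16,r2:Add1,r3:4,r4:Mul2,r5:24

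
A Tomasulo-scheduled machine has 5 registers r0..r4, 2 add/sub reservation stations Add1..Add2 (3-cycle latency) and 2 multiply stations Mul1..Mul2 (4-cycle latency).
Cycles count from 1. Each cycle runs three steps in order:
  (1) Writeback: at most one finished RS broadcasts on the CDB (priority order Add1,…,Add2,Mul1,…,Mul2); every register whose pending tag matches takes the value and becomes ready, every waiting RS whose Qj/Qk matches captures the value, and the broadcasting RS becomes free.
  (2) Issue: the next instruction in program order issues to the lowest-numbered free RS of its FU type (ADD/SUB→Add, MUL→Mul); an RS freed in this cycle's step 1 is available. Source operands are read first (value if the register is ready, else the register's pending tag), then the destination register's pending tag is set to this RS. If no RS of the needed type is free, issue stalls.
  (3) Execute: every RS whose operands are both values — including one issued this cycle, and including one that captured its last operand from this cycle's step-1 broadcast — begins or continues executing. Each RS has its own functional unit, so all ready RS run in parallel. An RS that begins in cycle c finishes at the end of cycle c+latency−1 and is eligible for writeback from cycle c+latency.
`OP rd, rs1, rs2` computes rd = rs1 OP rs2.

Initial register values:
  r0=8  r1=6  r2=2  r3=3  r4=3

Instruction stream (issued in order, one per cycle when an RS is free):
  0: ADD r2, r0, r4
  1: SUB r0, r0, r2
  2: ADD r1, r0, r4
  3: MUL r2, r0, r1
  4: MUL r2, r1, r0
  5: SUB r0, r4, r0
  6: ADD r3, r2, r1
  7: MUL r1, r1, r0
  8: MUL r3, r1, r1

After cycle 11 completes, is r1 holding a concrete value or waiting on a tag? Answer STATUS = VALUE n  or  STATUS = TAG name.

STATUS = VALUE 0

c1: issue ADD r2<-Add1 | r0:8,r1:6,r2:Add1,r3:3,r4:3
c2: issue SUB r0<-Add2 | r0:Add2,r1:6,r2:Add1,r3:3,r4:3
c3: stall | r0:Add2,r1:6,r2:Add1,r3:3,r4:3
c4: CDB Add1=11; issue ADD r1<-Add1 | r0:Add2,r1:Add1,r2:11,r3:3,r4:3
c5: issue MUL r2<-Mul1 | r0:Add2,r1:Add1,r2:Mul1,r3:3,r4:3
c6: issue MUL r2<-Mul2 | r0:Add2,r1:Add1,r2:Mul2,r3:3,r4:3
c7: CDB Add2=-3; issue SUB r0<-Add2 | r0:Add2,r1:Add1,r2:Mul2,r3:3,r4:3
c8: stall | r0:Add2,r1:Add1,r2:Mul2,r3:3,r4:3
c9: stall | r0:Add2,r1:Add1,r2:Mul2,r3:3,r4:3
c10: CDB Add1=0; issue ADD r3<-Add1 | r0:Add2,r1:0,r2:Mul2,r3:Add1,r4:3
c11: CDB Add2=6; stall | r0:6,r1:0,r2:Mul2,r3:Add1,r4:3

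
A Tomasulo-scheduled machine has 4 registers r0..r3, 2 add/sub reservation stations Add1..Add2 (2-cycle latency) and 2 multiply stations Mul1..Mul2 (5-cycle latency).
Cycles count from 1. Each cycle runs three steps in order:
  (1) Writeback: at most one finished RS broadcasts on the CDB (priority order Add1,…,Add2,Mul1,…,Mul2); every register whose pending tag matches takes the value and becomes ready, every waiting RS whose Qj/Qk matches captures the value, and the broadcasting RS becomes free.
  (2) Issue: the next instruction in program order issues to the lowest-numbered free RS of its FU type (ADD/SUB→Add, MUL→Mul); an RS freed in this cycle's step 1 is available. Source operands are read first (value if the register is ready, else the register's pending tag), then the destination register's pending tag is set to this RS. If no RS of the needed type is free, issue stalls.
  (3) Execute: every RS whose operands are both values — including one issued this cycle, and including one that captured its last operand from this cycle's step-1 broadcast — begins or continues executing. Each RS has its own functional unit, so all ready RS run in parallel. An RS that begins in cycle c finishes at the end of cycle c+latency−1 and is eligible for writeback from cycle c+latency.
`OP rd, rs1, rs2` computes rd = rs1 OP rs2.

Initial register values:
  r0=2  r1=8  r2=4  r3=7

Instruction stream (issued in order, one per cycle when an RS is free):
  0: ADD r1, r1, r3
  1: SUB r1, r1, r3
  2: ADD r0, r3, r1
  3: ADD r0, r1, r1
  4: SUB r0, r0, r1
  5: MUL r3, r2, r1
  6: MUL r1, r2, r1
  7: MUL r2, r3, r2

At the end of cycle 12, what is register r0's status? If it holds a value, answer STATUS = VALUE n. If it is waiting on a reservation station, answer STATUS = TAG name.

  c1: issue ADD r1<-Add1  regs: r0:2,r1:Add1,r2:4,r3:7
  c2: issue SUB r1<-Add2  regs: r0:2,r1:Add2,r2:4,r3:7
  c3: CDB Add1=15; issue ADD r0<-Add1  regs: r0:Add1,r1:Add2,r2:4,r3:7
  c4: stall  regs: r0:Add1,r1:Add2,r2:4,r3:7
  c5: CDB Add2=8; issue ADD r0<-Add2  regs: r0:Add2,r1:8,r2:4,r3:7
  c6: stall  regs: r0:Add2,r1:8,r2:4,r3:7
  c7: CDB Add1=15; issue SUB r0<-Add1  regs: r0:Add1,r1:8,r2:4,r3:7
  c8: CDB Add2=16; issue MUL r3<-Mul1  regs: r0:Add1,r1:8,r2:4,r3:Mul1
  c9: issue MUL r1<-Mul2  regs: r0:Add1,r1:Mul2,r2:4,r3:Mul1
  c10: CDB Add1=8; stall  regs: r0:8,r1:Mul2,r2:4,r3:Mul1
  c11: stall  regs: r0:8,r1:Mul2,r2:4,r3:Mul1
  c12: stall  regs: r0:8,r1:Mul2,r2:4,r3:Mul1

STATUS = VALUE 8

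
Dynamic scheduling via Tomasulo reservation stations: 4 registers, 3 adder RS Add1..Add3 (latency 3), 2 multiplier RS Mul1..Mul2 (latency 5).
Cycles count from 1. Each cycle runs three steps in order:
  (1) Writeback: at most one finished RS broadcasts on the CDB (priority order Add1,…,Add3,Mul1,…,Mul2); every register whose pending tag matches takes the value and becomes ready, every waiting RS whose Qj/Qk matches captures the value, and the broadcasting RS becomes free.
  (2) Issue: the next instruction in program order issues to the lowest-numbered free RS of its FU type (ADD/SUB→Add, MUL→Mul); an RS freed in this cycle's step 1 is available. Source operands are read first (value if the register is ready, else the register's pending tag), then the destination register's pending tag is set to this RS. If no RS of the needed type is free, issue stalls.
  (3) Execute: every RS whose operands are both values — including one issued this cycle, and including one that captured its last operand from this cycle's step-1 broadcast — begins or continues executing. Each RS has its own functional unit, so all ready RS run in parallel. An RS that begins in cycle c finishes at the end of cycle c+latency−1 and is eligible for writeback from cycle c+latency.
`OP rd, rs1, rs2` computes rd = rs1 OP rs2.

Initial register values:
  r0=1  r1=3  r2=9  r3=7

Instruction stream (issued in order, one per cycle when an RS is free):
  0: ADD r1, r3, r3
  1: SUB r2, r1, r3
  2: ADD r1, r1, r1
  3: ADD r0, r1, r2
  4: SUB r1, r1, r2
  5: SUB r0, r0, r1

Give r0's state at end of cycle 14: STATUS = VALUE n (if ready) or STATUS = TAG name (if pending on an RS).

STATUS = TAG Add3

  c1: issue ADD r1<-Add1  regs: r0:1,r1:Add1,r2:9,r3:7
  c2: issue SUB r2<-Add2  regs: r0:1,r1:Add1,r2:Add2,r3:7
  c3: issue ADD r1<-Add3  regs: r0:1,r1:Add3,r2:Add2,r3:7
  c4: CDB Add1=14; issue ADD r0<-Add1  regs: r0:Add1,r1:Add3,r2:Add2,r3:7
  c5: stall  regs: r0:Add1,r1:Add3,r2:Add2,r3:7
  c6: stall  regs: r0:Add1,r1:Add3,r2:Add2,r3:7
  c7: CDB Add2=7; issue SUB r1<-Add2  regs: r0:Add1,r1:Add2,r2:7,r3:7
  c8: CDB Add3=28; issue SUB r0<-Add3  regs: r0:Add3,r1:Add2,r2:7,r3:7
  c9: -  regs: r0:Add3,r1:Add2,r2:7,r3:7
  c10: -  regs: r0:Add3,r1:Add2,r2:7,r3:7
  c11: CDB Add1=35  regs: r0:Add3,r1:Add2,r2:7,r3:7
  c12: CDB Add2=21  regs: r0:Add3,r1:21,r2:7,r3:7
  c13: -  regs: r0:Add3,r1:21,r2:7,r3:7
  c14: -  regs: r0:Add3,r1:21,r2:7,r3:7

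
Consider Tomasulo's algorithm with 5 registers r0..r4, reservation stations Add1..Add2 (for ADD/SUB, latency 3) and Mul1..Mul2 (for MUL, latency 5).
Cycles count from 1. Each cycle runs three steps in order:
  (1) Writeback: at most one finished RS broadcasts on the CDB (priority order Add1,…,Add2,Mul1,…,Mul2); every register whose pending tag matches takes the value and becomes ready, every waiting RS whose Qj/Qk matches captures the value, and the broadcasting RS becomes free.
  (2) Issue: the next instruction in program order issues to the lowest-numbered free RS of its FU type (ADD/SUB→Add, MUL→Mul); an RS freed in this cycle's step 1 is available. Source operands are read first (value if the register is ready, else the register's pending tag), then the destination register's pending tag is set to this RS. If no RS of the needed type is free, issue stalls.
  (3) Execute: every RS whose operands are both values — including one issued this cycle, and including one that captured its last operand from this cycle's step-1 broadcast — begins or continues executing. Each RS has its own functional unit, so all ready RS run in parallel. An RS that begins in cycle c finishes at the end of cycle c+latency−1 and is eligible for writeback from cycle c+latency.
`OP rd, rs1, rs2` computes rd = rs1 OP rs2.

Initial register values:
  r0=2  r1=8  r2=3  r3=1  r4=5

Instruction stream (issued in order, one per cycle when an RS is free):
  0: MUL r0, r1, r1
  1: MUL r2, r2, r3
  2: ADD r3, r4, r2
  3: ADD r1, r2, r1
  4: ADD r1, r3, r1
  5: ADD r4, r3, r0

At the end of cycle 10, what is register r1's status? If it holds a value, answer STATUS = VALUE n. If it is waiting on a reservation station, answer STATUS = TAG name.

  c1: issue MUL r0<-Mul1  regs: r0:Mul1,r1:8,r2:3,r3:1,r4:5
  c2: issue MUL r2<-Mul2  regs: r0:Mul1,r1:8,r2:Mul2,r3:1,r4:5
  c3: issue ADD r3<-Add1  regs: r0:Mul1,r1:8,r2:Mul2,r3:Add1,r4:5
  c4: issue ADD r1<-Add2  regs: r0:Mul1,r1:Add2,r2:Mul2,r3:Add1,r4:5
  c5: stall  regs: r0:Mul1,r1:Add2,r2:Mul2,r3:Add1,r4:5
  c6: CDB Mul1=64; stall  regs: r0:64,r1:Add2,r2:Mul2,r3:Add1,r4:5
  c7: CDB Mul2=3; stall  regs: r0:64,r1:Add2,r2:3,r3:Add1,r4:5
  c8: stall  regs: r0:64,r1:Add2,r2:3,r3:Add1,r4:5
  c9: stall  regs: r0:64,r1:Add2,r2:3,r3:Add1,r4:5
  c10: CDB Add1=8; issue ADD r1<-Add1  regs: r0:64,r1:Add1,r2:3,r3:8,r4:5

STATUS = TAG Add1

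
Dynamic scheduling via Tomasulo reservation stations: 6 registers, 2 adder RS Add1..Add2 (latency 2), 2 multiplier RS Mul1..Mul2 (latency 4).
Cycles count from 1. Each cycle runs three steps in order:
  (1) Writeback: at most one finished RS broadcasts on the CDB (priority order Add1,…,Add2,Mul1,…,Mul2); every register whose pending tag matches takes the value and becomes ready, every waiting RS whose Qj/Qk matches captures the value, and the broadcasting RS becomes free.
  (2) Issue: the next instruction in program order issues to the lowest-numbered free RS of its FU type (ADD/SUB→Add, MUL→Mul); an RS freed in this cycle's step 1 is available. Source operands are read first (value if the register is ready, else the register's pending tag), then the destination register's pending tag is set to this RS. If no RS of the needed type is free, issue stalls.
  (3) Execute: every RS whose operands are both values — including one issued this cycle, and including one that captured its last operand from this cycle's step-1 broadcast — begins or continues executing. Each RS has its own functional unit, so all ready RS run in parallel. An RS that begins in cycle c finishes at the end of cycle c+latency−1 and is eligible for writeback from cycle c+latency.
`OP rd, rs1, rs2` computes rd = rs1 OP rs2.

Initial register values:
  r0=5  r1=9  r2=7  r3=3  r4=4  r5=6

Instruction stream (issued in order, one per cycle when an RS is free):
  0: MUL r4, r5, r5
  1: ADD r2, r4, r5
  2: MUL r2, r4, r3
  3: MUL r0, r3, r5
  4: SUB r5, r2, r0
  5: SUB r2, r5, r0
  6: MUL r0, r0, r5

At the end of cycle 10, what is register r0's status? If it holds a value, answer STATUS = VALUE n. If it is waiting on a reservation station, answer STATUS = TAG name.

STATUS = TAG Mul1

  c1: issue MUL r4<-Mul1  regs: r0:5,r1:9,r2:7,r3:3,r4:Mul1,r5:6
  c2: issue ADD r2<-Add1  regs: r0:5,r1:9,r2:Add1,r3:3,r4:Mul1,r5:6
  c3: issue MUL r2<-Mul2  regs: r0:5,r1:9,r2:Mul2,r3:3,r4:Mul1,r5:6
  c4: stall  regs: r0:5,r1:9,r2:Mul2,r3:3,r4:Mul1,r5:6
  c5: CDB Mul1=36; issue MUL r0<-Mul1  regs: r0:Mul1,r1:9,r2:Mul2,r3:3,r4:36,r5:6
  c6: issue SUB r5<-Add2  regs: r0:Mul1,r1:9,r2:Mul2,r3:3,r4:36,r5:Add2
  c7: CDB Add1=42; issue SUB r2<-Add1  regs: r0:Mul1,r1:9,r2:Add1,r3:3,r4:36,r5:Add2
  c8: stall  regs: r0:Mul1,r1:9,r2:Add1,r3:3,r4:36,r5:Add2
  c9: CDB Mul1=18; issue MUL r0<-Mul1  regs: r0:Mul1,r1:9,r2:Add1,r3:3,r4:36,r5:Add2
  c10: CDB Mul2=108  regs: r0:Mul1,r1:9,r2:Add1,r3:3,r4:36,r5:Add2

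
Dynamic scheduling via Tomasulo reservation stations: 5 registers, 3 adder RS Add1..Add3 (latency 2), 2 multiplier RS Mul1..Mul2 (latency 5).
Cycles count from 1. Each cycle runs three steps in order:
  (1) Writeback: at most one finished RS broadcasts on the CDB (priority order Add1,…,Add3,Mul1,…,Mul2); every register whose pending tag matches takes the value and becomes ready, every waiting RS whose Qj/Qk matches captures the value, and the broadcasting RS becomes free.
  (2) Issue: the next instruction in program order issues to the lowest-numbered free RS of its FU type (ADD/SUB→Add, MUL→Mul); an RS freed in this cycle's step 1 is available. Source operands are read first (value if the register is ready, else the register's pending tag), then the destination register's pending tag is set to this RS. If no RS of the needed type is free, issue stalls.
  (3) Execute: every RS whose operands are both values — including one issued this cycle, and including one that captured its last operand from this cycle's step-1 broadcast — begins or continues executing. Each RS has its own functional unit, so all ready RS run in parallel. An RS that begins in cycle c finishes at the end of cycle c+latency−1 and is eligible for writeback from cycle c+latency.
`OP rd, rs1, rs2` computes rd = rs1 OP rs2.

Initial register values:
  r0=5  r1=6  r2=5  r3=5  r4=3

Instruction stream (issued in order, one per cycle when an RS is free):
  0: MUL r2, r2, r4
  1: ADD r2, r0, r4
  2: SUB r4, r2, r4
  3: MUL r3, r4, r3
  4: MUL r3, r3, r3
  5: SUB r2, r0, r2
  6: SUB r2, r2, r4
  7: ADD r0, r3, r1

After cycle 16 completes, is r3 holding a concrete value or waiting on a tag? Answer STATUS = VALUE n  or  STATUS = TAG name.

c1: issue MUL r2<-Mul1 | r0:5,r1:6,r2:Mul1,r3:5,r4:3
c2: issue ADD r2<-Add1 | r0:5,r1:6,r2:Add1,r3:5,r4:3
c3: issue SUB r4<-Add2 | r0:5,r1:6,r2:Add1,r3:5,r4:Add2
c4: CDB Add1=8; issue MUL r3<-Mul2 | r0:5,r1:6,r2:8,r3:Mul2,r4:Add2
c5: stall | r0:5,r1:6,r2:8,r3:Mul2,r4:Add2
c6: CDB Add2=5; stall | r0:5,r1:6,r2:8,r3:Mul2,r4:5
c7: CDB Mul1=15; issue MUL r3<-Mul1 | r0:5,r1:6,r2:8,r3:Mul1,r4:5
c8: issue SUB r2<-Add1 | r0:5,r1:6,r2:Add1,r3:Mul1,r4:5
c9: issue SUB r2<-Add2 | r0:5,r1:6,r2:Add2,r3:Mul1,r4:5
c10: CDB Add1=-3; issue ADD r0<-Add1 | r0:Add1,r1:6,r2:Add2,r3:Mul1,r4:5
c11: CDB Mul2=25 | r0:Add1,r1:6,r2:Add2,r3:Mul1,r4:5
c12: CDB Add2=-8 | r0:Add1,r1:6,r2:-8,r3:Mul1,r4:5
c13: - | r0:Add1,r1:6,r2:-8,r3:Mul1,r4:5
c14: - | r0:Add1,r1:6,r2:-8,r3:Mul1,r4:5
c15: - | r0:Add1,r1:6,r2:-8,r3:Mul1,r4:5
c16: CDB Mul1=625 | r0:Add1,r1:6,r2:-8,r3:625,r4:5

STATUS = VALUE 625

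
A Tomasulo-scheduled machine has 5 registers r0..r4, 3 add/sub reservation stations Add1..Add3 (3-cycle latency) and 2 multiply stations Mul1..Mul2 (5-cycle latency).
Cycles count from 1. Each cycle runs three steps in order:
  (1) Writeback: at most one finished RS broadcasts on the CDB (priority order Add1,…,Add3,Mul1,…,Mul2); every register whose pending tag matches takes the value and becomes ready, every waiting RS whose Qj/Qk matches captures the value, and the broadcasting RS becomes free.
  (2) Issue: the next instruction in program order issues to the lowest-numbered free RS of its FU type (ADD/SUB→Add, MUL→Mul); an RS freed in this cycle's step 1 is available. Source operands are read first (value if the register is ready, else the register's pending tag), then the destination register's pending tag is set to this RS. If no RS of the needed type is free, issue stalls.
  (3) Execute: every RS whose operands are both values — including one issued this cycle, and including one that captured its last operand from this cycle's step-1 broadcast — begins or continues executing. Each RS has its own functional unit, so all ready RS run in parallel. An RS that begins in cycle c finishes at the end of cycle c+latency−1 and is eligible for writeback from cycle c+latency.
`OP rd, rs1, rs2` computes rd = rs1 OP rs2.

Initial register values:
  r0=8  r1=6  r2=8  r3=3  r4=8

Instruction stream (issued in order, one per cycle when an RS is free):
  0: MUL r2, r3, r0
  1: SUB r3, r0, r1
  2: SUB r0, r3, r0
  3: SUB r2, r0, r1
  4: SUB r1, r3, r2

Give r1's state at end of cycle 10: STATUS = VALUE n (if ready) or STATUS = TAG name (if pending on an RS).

  c1: issue MUL r2<-Mul1  regs: r0:8,r1:6,r2:Mul1,r3:3,r4:8
  c2: issue SUB r3<-Add1  regs: r0:8,r1:6,r2:Mul1,r3:Add1,r4:8
  c3: issue SUB r0<-Add2  regs: r0:Add2,r1:6,r2:Mul1,r3:Add1,r4:8
  c4: issue SUB r2<-Add3  regs: r0:Add2,r1:6,r2:Add3,r3:Add1,r4:8
  c5: CDB Add1=2; issue SUB r1<-Add1  regs: r0:Add2,r1:Add1,r2:Add3,r3:2,r4:8
  c6: CDB Mul1=24  regs: r0:Add2,r1:Add1,r2:Add3,r3:2,r4:8
  c7: -  regs: r0:Add2,r1:Add1,r2:Add3,r3:2,r4:8
  c8: CDB Add2=-6  regs: r0:-6,r1:Add1,r2:Add3,r3:2,r4:8
  c9: -  regs: r0:-6,r1:Add1,r2:Add3,r3:2,r4:8
  c10: -  regs: r0:-6,r1:Add1,r2:Add3,r3:2,r4:8

STATUS = TAG Add1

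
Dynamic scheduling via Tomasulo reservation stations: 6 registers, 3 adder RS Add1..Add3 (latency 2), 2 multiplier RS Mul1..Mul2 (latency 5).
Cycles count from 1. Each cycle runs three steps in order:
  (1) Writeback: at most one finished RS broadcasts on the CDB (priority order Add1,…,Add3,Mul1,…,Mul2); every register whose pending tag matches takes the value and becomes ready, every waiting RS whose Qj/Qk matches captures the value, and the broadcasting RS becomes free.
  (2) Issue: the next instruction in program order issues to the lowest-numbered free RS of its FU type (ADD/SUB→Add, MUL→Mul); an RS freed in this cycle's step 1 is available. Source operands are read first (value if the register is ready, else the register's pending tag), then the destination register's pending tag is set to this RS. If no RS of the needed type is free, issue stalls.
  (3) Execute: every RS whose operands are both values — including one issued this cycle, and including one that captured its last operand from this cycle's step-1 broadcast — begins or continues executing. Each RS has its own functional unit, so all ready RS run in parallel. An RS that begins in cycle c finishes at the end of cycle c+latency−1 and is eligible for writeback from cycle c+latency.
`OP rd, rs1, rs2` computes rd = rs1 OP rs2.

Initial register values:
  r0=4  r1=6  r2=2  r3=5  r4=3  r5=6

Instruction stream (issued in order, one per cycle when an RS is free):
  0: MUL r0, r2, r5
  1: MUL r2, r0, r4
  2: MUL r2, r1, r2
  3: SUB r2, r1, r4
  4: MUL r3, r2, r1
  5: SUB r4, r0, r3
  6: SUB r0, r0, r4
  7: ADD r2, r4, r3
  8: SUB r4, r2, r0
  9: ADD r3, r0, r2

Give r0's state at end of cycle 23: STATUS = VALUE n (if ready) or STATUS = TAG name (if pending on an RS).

  c1: issue MUL r0<-Mul1  regs: r0:Mul1,r1:6,r2:2,r3:5,r4:3,r5:6
  c2: issue MUL r2<-Mul2  regs: r0:Mul1,r1:6,r2:Mul2,r3:5,r4:3,r5:6
  c3: stall  regs: r0:Mul1,r1:6,r2:Mul2,r3:5,r4:3,r5:6
  c4: stall  regs: r0:Mul1,r1:6,r2:Mul2,r3:5,r4:3,r5:6
  c5: stall  regs: r0:Mul1,r1:6,r2:Mul2,r3:5,r4:3,r5:6
  c6: CDB Mul1=12; issue MUL r2<-Mul1  regs: r0:12,r1:6,r2:Mul1,r3:5,r4:3,r5:6
  c7: issue SUB r2<-Add1  regs: r0:12,r1:6,r2:Add1,r3:5,r4:3,r5:6
  c8: stall  regs: r0:12,r1:6,r2:Add1,r3:5,r4:3,r5:6
  c9: CDB Add1=3; stall  regs: r0:12,r1:6,r2:3,r3:5,r4:3,r5:6
  c10: stall  regs: r0:12,r1:6,r2:3,r3:5,r4:3,r5:6
  c11: CDB Mul2=36; issue MUL r3<-Mul2  regs: r0:12,r1:6,r2:3,r3:Mul2,r4:3,r5:6
  c12: issue SUB r4<-Add1  regs: r0:12,r1:6,r2:3,r3:Mul2,r4:Add1,r5:6
  c13: issue SUB r0<-Add2  regs: r0:Add2,r1:6,r2:3,r3:Mul2,r4:Add1,r5:6
  c14: issue ADD r2<-Add3  regs: r0:Add2,r1:6,r2:Add3,r3:Mul2,r4:Add1,r5:6
  c15: stall  regs: r0:Add2,r1:6,r2:Add3,r3:Mul2,r4:Add1,r5:6
  c16: CDB Mul1=216; stall  regs: r0:Add2,r1:6,r2:Add3,r3:Mul2,r4:Add1,r5:6
  c17: CDB Mul2=18; stall  regs: r0:Add2,r1:6,r2:Add3,r3:18,r4:Add1,r5:6
  c18: stall  regs: r0:Add2,r1:6,r2:Add3,r3:18,r4:Add1,r5:6
  c19: CDB Add1=-6; issue SUB r4<-Add1  regs: r0:Add2,r1:6,r2:Add3,r3:18,r4:Add1,r5:6
  c20: stall  regs: r0:Add2,r1:6,r2:Add3,r3:18,r4:Add1,r5:6
  c21: CDB Add2=18; issue ADD r3<-Add2  regs: r0:18,r1:6,r2:Add3,r3:Add2,r4:Add1,r5:6
  c22: CDB Add3=12  regs: r0:18,r1:6,r2:12,r3:Add2,r4:Add1,r5:6
  c23: -  regs: r0:18,r1:6,r2:12,r3:Add2,r4:Add1,r5:6

STATUS = VALUE 18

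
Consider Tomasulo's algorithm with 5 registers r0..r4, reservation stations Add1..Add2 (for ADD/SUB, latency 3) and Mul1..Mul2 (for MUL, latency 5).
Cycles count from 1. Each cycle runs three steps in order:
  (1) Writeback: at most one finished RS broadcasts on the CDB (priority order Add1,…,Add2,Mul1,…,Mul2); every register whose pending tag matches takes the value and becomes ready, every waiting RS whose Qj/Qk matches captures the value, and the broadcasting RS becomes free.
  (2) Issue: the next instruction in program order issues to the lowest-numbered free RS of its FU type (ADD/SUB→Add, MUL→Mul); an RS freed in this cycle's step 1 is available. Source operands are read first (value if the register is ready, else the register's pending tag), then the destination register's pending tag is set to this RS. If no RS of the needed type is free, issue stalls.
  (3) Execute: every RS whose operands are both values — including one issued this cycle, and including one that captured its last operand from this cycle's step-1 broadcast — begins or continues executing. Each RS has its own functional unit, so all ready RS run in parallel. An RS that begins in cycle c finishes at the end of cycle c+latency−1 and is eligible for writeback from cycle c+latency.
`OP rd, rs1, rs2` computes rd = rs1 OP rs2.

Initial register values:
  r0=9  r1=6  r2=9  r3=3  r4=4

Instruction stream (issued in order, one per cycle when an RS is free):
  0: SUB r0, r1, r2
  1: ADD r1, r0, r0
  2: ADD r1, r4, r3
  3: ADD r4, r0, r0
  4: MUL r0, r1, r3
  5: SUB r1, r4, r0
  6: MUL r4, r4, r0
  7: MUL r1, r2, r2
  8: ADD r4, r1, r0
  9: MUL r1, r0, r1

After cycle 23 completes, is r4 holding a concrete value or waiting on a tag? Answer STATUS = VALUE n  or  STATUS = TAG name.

cycle 1: issue SUB r0<-Add1 // r0:Add1,r1:6,r2:9,r3:3,r4:4
cycle 2: issue ADD r1<-Add2 // r0:Add1,r1:Add2,r2:9,r3:3,r4:4
cycle 3: stall // r0:Add1,r1:Add2,r2:9,r3:3,r4:4
cycle 4: CDB Add1=-3; issue ADD r1<-Add1 // r0:-3,r1:Add1,r2:9,r3:3,r4:4
cycle 5: stall // r0:-3,r1:Add1,r2:9,r3:3,r4:4
cycle 6: stall // r0:-3,r1:Add1,r2:9,r3:3,r4:4
cycle 7: CDB Add1=7; issue ADD r4<-Add1 // r0:-3,r1:7,r2:9,r3:3,r4:Add1
cycle 8: CDB Add2=-6; issue MUL r0<-Mul1 // r0:Mul1,r1:7,r2:9,r3:3,r4:Add1
cycle 9: issue SUB r1<-Add2 // r0:Mul1,r1:Add2,r2:9,r3:3,r4:Add1
cycle 10: CDB Add1=-6; issue MUL r4<-Mul2 // r0:Mul1,r1:Add2,r2:9,r3:3,r4:Mul2
cycle 11: stall // r0:Mul1,r1:Add2,r2:9,r3:3,r4:Mul2
cycle 12: stall // r0:Mul1,r1:Add2,r2:9,r3:3,r4:Mul2
cycle 13: CDB Mul1=21; issue MUL r1<-Mul1 // r0:21,r1:Mul1,r2:9,r3:3,r4:Mul2
cycle 14: issue ADD r4<-Add1 // r0:21,r1:Mul1,r2:9,r3:3,r4:Add1
cycle 15: stall // r0:21,r1:Mul1,r2:9,r3:3,r4:Add1
cycle 16: CDB Add2=-27; stall // r0:21,r1:Mul1,r2:9,r3:3,r4:Add1
cycle 17: stall // r0:21,r1:Mul1,r2:9,r3:3,r4:Add1
cycle 18: CDB Mul1=81; issue MUL r1<-Mul1 // r0:21,r1:Mul1,r2:9,r3:3,r4:Add1
cycle 19: CDB Mul2=-126 // r0:21,r1:Mul1,r2:9,r3:3,r4:Add1
cycle 20: - // r0:21,r1:Mul1,r2:9,r3:3,r4:Add1
cycle 21: CDB Add1=102 // r0:21,r1:Mul1,r2:9,r3:3,r4:102
cycle 22: - // r0:21,r1:Mul1,r2:9,r3:3,r4:102
cycle 23: CDB Mul1=1701 // r0:21,r1:1701,r2:9,r3:3,r4:102

STATUS = VALUE 102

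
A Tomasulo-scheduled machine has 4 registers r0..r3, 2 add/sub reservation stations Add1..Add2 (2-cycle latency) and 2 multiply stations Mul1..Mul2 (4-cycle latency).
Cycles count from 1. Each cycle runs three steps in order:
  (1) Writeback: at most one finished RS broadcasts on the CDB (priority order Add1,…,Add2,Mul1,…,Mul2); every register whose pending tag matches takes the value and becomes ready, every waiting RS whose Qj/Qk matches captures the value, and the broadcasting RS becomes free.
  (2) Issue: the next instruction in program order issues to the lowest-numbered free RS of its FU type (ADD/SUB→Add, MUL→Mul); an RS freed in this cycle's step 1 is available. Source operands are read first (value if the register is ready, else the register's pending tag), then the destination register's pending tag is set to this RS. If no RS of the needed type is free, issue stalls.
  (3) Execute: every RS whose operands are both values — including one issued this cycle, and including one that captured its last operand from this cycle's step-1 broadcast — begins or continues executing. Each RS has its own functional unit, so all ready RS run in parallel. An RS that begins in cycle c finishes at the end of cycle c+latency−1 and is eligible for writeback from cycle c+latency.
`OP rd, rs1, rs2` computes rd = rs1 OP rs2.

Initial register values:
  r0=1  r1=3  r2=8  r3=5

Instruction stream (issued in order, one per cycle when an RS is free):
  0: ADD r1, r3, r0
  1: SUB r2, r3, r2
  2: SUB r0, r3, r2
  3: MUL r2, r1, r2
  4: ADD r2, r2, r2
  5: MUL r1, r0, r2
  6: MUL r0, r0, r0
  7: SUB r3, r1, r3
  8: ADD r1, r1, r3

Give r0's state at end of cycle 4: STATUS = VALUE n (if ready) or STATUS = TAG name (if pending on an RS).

c1: issue ADD r1<-Add1 | r0:1,r1:Add1,r2:8,r3:5
c2: issue SUB r2<-Add2 | r0:1,r1:Add1,r2:Add2,r3:5
c3: CDB Add1=6; issue SUB r0<-Add1 | r0:Add1,r1:6,r2:Add2,r3:5
c4: CDB Add2=-3; issue MUL r2<-Mul1 | r0:Add1,r1:6,r2:Mul1,r3:5

STATUS = TAG Add1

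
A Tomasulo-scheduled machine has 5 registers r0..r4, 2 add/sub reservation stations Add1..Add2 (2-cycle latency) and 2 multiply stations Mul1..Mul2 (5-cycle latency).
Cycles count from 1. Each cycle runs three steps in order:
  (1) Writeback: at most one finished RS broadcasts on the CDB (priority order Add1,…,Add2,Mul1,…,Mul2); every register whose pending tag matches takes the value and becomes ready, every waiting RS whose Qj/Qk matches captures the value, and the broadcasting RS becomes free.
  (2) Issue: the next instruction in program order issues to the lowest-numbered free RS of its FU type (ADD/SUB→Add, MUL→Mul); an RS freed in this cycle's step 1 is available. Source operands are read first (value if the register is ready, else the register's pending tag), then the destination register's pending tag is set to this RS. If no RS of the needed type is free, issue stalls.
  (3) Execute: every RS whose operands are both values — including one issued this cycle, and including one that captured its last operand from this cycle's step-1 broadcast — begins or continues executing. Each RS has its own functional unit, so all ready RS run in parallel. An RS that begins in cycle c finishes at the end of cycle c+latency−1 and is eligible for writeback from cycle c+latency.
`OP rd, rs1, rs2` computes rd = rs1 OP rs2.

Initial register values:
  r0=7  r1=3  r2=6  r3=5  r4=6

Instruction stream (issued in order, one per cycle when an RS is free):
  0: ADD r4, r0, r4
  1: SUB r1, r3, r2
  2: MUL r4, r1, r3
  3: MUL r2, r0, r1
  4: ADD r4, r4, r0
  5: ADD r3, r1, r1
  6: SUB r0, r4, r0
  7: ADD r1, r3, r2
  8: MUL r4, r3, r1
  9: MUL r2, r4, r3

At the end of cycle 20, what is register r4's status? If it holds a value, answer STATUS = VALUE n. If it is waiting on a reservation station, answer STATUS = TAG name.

  c1: issue ADD r4<-Add1  regs: r0:7,r1:3,r2:6,r3:5,r4:Add1
  c2: issue SUB r1<-Add2  regs: r0:7,r1:Add2,r2:6,r3:5,r4:Add1
  c3: CDB Add1=13; issue MUL r4<-Mul1  regs: r0:7,r1:Add2,r2:6,r3:5,r4:Mul1
  c4: CDB Add2=-1; issue MUL r2<-Mul2  regs: r0:7,r1:-1,r2:Mul2,r3:5,r4:Mul1
  c5: issue ADD r4<-Add1  regs: r0:7,r1:-1,r2:Mul2,r3:5,r4:Add1
  c6: issue ADD r3<-Add2  regs: r0:7,r1:-1,r2:Mul2,r3:Add2,r4:Add1
  c7: stall  regs: r0:7,r1:-1,r2:Mul2,r3:Add2,r4:Add1
  c8: CDB Add2=-2; issue SUB r0<-Add2  regs: r0:Add2,r1:-1,r2:Mul2,r3:-2,r4:Add1
  c9: CDB Mul1=-5; stall  regs: r0:Add2,r1:-1,r2:Mul2,r3:-2,r4:Add1
  c10: CDB Mul2=-7; stall  regs: r0:Add2,r1:-1,r2:-7,r3:-2,r4:Add1
  c11: CDB Add1=2; issue ADD r1<-Add1  regs: r0:Add2,r1:Add1,r2:-7,r3:-2,r4:2
  c12: issue MUL r4<-Mul1  regs: r0:Add2,r1:Add1,r2:-7,r3:-2,r4:Mul1
  c13: CDB Add1=-9; issue MUL r2<-Mul2  regs: r0:Add2,r1:-9,r2:Mul2,r3:-2,r4:Mul1
  c14: CDB Add2=-5  regs: r0:-5,r1:-9,r2:Mul2,r3:-2,r4:Mul1
  c15: -  regs: r0:-5,r1:-9,r2:Mul2,r3:-2,r4:Mul1
  c16: -  regs: r0:-5,r1:-9,r2:Mul2,r3:-2,r4:Mul1
  c17: -  regs: r0:-5,r1:-9,r2:Mul2,r3:-2,r4:Mul1
  c18: CDB Mul1=18  regs: r0:-5,r1:-9,r2:Mul2,r3:-2,r4:18
  c19: -  regs: r0:-5,r1:-9,r2:Mul2,r3:-2,r4:18
  c20: -  regs: r0:-5,r1:-9,r2:Mul2,r3:-2,r4:18

STATUS = VALUE 18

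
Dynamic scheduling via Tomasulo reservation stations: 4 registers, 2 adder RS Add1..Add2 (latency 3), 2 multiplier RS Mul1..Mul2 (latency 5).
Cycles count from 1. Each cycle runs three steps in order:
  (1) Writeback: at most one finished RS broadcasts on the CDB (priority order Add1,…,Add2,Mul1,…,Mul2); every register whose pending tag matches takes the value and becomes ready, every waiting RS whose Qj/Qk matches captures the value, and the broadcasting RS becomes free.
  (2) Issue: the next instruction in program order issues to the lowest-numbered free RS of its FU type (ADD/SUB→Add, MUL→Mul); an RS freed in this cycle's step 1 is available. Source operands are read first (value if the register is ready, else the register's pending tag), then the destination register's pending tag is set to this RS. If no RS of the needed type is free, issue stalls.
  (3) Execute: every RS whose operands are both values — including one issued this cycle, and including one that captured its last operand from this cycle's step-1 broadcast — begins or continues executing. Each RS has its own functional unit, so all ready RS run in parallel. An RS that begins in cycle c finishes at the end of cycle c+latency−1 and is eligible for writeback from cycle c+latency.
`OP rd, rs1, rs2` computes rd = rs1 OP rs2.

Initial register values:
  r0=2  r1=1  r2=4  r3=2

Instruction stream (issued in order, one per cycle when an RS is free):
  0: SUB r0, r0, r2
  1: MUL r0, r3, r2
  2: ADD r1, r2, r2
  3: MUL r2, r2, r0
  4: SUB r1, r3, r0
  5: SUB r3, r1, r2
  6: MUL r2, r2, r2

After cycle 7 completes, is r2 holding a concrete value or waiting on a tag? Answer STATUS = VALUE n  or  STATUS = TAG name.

STATUS = TAG Mul1

c1: issue SUB r0<-Add1 | r0:Add1,r1:1,r2:4,r3:2
c2: issue MUL r0<-Mul1 | r0:Mul1,r1:1,r2:4,r3:2
c3: issue ADD r1<-Add2 | r0:Mul1,r1:Add2,r2:4,r3:2
c4: CDB Add1=-2; issue MUL r2<-Mul2 | r0:Mul1,r1:Add2,r2:Mul2,r3:2
c5: issue SUB r1<-Add1 | r0:Mul1,r1:Add1,r2:Mul2,r3:2
c6: CDB Add2=8; issue SUB r3<-Add2 | r0:Mul1,r1:Add1,r2:Mul2,r3:Add2
c7: CDB Mul1=8; issue MUL r2<-Mul1 | r0:8,r1:Add1,r2:Mul1,r3:Add2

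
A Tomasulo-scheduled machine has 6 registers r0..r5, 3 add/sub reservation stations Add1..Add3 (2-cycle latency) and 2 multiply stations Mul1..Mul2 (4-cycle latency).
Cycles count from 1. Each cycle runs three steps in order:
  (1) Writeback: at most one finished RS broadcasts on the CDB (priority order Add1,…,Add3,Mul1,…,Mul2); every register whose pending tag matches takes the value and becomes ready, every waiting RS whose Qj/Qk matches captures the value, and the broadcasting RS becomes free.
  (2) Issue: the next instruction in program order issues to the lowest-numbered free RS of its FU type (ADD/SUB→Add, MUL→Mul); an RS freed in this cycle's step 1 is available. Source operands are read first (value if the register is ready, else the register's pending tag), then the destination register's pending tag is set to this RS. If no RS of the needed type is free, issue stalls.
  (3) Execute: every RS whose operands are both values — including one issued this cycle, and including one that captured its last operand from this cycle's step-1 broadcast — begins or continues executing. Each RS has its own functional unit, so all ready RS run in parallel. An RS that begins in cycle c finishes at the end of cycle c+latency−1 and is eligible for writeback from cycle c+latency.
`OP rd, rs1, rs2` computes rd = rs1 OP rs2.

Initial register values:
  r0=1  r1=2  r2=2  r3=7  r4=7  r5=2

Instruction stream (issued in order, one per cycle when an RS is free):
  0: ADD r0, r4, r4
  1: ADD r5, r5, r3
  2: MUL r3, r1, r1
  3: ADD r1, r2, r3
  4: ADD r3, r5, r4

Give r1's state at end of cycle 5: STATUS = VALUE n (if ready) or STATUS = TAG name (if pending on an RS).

STATUS = TAG Add1

c1: issue ADD r0<-Add1 | r0:Add1,r1:2,r2:2,r3:7,r4:7,r5:2
c2: issue ADD r5<-Add2 | r0:Add1,r1:2,r2:2,r3:7,r4:7,r5:Add2
c3: CDB Add1=14; issue MUL r3<-Mul1 | r0:14,r1:2,r2:2,r3:Mul1,r4:7,r5:Add2
c4: CDB Add2=9; issue ADD r1<-Add1 | r0:14,r1:Add1,r2:2,r3:Mul1,r4:7,r5:9
c5: issue ADD r3<-Add2 | r0:14,r1:Add1,r2:2,r3:Add2,r4:7,r5:9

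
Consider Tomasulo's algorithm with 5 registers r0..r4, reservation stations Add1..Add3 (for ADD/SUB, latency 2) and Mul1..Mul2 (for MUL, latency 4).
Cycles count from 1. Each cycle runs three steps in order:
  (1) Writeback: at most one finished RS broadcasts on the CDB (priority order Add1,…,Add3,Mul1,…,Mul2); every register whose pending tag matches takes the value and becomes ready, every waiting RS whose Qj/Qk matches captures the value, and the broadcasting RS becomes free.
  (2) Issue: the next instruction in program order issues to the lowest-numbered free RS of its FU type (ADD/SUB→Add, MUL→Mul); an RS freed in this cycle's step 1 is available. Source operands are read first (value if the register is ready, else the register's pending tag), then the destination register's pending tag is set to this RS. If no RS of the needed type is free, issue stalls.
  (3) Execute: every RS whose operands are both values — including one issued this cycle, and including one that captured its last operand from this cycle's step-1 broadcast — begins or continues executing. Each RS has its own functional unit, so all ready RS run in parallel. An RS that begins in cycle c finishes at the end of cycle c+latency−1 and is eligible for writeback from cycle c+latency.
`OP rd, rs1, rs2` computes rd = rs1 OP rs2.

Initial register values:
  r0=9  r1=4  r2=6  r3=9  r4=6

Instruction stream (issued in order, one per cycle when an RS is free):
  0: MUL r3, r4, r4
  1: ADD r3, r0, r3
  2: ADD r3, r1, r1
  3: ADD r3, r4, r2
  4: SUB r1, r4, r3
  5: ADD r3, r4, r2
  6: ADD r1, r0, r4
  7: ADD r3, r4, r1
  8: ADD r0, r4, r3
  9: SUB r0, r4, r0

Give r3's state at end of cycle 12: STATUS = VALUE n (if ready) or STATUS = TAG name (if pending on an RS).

c1: issue MUL r3<-Mul1 | r0:9,r1:4,r2:6,r3:Mul1,r4:6
c2: issue ADD r3<-Add1 | r0:9,r1:4,r2:6,r3:Add1,r4:6
c3: issue ADD r3<-Add2 | r0:9,r1:4,r2:6,r3:Add2,r4:6
c4: issue ADD r3<-Add3 | r0:9,r1:4,r2:6,r3:Add3,r4:6
c5: CDB Add2=8; issue SUB r1<-Add2 | r0:9,r1:Add2,r2:6,r3:Add3,r4:6
c6: CDB Add3=12; issue ADD r3<-Add3 | r0:9,r1:Add2,r2:6,r3:Add3,r4:6
c7: CDB Mul1=36; stall | r0:9,r1:Add2,r2:6,r3:Add3,r4:6
c8: CDB Add2=-6; issue ADD r1<-Add2 | r0:9,r1:Add2,r2:6,r3:Add3,r4:6
c9: CDB Add1=45; issue ADD r3<-Add1 | r0:9,r1:Add2,r2:6,r3:Add1,r4:6
c10: CDB Add2=15; issue ADD r0<-Add2 | r0:Add2,r1:15,r2:6,r3:Add1,r4:6
c11: CDB Add3=12; issue SUB r0<-Add3 | r0:Add3,r1:15,r2:6,r3:Add1,r4:6
c12: CDB Add1=21 | r0:Add3,r1:15,r2:6,r3:21,r4:6

STATUS = VALUE 21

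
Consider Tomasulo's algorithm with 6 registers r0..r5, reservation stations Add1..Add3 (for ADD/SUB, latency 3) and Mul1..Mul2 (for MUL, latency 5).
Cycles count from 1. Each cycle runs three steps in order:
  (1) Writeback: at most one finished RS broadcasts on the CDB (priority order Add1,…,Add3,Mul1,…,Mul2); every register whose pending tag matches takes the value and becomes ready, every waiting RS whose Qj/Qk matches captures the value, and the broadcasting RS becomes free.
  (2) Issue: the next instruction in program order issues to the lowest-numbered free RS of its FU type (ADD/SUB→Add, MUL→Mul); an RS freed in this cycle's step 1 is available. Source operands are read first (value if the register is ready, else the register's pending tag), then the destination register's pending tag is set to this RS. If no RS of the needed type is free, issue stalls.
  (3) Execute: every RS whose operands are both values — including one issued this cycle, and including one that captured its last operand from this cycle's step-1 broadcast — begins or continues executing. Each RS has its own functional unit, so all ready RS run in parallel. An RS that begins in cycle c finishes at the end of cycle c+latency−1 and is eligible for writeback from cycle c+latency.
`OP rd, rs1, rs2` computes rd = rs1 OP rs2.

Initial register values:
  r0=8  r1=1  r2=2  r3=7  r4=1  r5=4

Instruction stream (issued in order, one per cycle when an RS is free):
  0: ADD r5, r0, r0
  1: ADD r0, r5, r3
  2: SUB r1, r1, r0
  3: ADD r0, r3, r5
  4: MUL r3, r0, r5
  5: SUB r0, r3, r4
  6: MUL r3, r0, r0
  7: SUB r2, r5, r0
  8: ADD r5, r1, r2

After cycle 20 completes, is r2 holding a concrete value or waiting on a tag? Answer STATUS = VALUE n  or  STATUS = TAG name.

c1: issue ADD r5<-Add1 | r0:8,r1:1,r2:2,r3:7,r4:1,r5:Add1
c2: issue ADD r0<-Add2 | r0:Add2,r1:1,r2:2,r3:7,r4:1,r5:Add1
c3: issue SUB r1<-Add3 | r0:Add2,r1:Add3,r2:2,r3:7,r4:1,r5:Add1
c4: CDB Add1=16; issue ADD r0<-Add1 | r0:Add1,r1:Add3,r2:2,r3:7,r4:1,r5:16
c5: issue MUL r3<-Mul1 | r0:Add1,r1:Add3,r2:2,r3:Mul1,r4:1,r5:16
c6: stall | r0:Add1,r1:Add3,r2:2,r3:Mul1,r4:1,r5:16
c7: CDB Add1=23; issue SUB r0<-Add1 | r0:Add1,r1:Add3,r2:2,r3:Mul1,r4:1,r5:16
c8: CDB Add2=23; issue MUL r3<-Mul2 | r0:Add1,r1:Add3,r2:2,r3:Mul2,r4:1,r5:16
c9: issue SUB r2<-Add2 | r0:Add1,r1:Add3,r2:Add2,r3:Mul2,r4:1,r5:16
c10: stall | r0:Add1,r1:Add3,r2:Add2,r3:Mul2,r4:1,r5:16
c11: CDB Add3=-22; issue ADD r5<-Add3 | r0:Add1,r1:-22,r2:Add2,r3:Mul2,r4:1,r5:Add3
c12: CDB Mul1=368 | r0:Add1,r1:-22,r2:Add2,r3:Mul2,r4:1,r5:Add3
c13: - | r0:Add1,r1:-22,r2:Add2,r3:Mul2,r4:1,r5:Add3
c14: - | r0:Add1,r1:-22,r2:Add2,r3:Mul2,r4:1,r5:Add3
c15: CDB Add1=367 | r0:367,r1:-22,r2:Add2,r3:Mul2,r4:1,r5:Add3
c16: - | r0:367,r1:-22,r2:Add2,r3:Mul2,r4:1,r5:Add3
c17: - | r0:367,r1:-22,r2:Add2,r3:Mul2,r4:1,r5:Add3
c18: CDB Add2=-351 | r0:367,r1:-22,r2:-351,r3:Mul2,r4:1,r5:Add3
c19: - | r0:367,r1:-22,r2:-351,r3:Mul2,r4:1,r5:Add3
c20: CDB Mul2=134689 | r0:367,r1:-22,r2:-351,r3:134689,r4:1,r5:Add3

STATUS = VALUE -351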